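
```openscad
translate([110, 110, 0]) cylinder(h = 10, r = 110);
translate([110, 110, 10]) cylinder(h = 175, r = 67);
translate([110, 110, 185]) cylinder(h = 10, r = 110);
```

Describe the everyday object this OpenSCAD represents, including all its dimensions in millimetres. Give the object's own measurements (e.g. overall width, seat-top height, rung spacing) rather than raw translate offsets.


A spool: two coaxial disc flanges of radius 110 mm and thickness 10 mm, joined by a core cylinder of radius 67 mm and height 175 mm. The lower flange rests on z = 0 and the three cylinders share a vertical axis.


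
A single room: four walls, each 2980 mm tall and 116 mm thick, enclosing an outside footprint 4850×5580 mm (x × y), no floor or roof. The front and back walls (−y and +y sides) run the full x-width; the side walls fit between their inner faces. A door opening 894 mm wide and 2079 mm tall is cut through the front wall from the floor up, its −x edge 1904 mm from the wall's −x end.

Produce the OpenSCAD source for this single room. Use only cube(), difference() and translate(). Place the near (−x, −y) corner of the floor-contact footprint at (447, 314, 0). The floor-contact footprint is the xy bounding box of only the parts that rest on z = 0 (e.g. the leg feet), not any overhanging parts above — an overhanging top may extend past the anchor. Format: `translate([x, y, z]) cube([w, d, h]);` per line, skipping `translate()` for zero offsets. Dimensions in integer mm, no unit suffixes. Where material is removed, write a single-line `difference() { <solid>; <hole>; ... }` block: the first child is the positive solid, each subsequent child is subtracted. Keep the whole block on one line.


difference() { translate([447, 314, 0]) cube([4850, 116, 2980]); translate([2351, 314, 0]) cube([894, 116, 2079]); }
translate([447, 5778, 0]) cube([4850, 116, 2980]);
translate([447, 430, 0]) cube([116, 5348, 2980]);
translate([5181, 430, 0]) cube([116, 5348, 2980]);


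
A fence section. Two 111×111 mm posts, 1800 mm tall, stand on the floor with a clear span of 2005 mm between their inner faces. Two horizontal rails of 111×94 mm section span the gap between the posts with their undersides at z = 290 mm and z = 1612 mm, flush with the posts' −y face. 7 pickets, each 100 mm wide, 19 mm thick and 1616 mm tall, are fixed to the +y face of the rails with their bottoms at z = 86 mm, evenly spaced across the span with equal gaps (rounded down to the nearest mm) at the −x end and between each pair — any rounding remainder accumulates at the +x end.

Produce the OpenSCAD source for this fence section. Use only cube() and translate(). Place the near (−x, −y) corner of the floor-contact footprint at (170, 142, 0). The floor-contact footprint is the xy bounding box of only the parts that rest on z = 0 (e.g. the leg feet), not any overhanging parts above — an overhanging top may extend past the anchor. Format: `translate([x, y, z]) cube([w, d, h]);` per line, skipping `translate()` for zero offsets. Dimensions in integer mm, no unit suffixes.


translate([170, 142, 0]) cube([111, 111, 1800]);
translate([2286, 142, 0]) cube([111, 111, 1800]);
translate([281, 142, 290]) cube([2005, 111, 94]);
translate([281, 142, 1612]) cube([2005, 111, 94]);
translate([444, 253, 86]) cube([100, 19, 1616]);
translate([707, 253, 86]) cube([100, 19, 1616]);
translate([970, 253, 86]) cube([100, 19, 1616]);
translate([1233, 253, 86]) cube([100, 19, 1616]);
translate([1496, 253, 86]) cube([100, 19, 1616]);
translate([1759, 253, 86]) cube([100, 19, 1616]);
translate([2022, 253, 86]) cube([100, 19, 1616]);


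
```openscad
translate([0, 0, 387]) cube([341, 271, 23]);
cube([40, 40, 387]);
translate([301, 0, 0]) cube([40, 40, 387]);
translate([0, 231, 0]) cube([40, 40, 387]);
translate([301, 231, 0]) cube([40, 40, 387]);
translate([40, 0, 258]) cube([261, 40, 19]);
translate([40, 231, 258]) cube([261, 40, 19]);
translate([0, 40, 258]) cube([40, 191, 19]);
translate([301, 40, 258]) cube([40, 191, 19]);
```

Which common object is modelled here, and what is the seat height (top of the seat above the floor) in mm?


A stool. The seat height is 410 mm.

A 341×271×23 slab at z = 387 on four corner posts — a stool. The seat top is 387 + 23 = 410 mm.


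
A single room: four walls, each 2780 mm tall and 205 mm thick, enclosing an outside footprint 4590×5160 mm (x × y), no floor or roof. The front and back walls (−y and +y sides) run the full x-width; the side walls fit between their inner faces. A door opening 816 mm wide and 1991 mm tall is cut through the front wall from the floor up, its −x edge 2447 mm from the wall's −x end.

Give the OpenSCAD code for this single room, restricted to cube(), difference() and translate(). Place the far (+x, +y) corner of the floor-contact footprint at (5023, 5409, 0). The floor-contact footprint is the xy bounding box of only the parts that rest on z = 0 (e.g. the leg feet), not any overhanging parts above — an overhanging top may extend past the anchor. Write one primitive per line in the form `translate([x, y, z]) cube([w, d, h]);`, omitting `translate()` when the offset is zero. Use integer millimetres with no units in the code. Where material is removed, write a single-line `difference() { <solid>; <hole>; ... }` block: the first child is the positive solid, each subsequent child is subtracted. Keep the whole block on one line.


difference() { translate([433, 249, 0]) cube([4590, 205, 2780]); translate([2880, 249, 0]) cube([816, 205, 1991]); }
translate([433, 5204, 0]) cube([4590, 205, 2780]);
translate([433, 454, 0]) cube([205, 4750, 2780]);
translate([4818, 454, 0]) cube([205, 4750, 2780]);


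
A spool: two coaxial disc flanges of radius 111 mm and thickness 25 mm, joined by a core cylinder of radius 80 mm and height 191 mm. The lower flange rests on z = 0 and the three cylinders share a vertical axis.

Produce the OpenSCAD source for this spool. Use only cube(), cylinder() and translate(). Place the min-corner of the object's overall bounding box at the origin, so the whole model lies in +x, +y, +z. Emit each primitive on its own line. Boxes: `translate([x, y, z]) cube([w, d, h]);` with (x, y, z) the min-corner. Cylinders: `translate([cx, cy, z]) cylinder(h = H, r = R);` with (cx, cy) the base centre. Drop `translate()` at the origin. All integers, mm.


translate([111, 111, 0]) cylinder(h = 25, r = 111);
translate([111, 111, 25]) cylinder(h = 191, r = 80);
translate([111, 111, 216]) cylinder(h = 25, r = 111);


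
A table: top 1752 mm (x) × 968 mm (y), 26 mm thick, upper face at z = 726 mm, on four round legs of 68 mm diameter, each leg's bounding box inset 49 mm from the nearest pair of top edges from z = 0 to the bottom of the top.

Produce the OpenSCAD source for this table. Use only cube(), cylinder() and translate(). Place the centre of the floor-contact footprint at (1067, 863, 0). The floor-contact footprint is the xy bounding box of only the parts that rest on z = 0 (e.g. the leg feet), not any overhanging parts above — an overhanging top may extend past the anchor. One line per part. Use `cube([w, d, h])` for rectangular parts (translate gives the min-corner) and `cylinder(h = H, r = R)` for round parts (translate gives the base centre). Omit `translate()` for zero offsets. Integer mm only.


translate([191, 379, 700]) cube([1752, 968, 26]);
translate([274, 462, 0]) cylinder(h = 700, r = 34);
translate([1860, 462, 0]) cylinder(h = 700, r = 34);
translate([274, 1264, 0]) cylinder(h = 700, r = 34);
translate([1860, 1264, 0]) cylinder(h = 700, r = 34);


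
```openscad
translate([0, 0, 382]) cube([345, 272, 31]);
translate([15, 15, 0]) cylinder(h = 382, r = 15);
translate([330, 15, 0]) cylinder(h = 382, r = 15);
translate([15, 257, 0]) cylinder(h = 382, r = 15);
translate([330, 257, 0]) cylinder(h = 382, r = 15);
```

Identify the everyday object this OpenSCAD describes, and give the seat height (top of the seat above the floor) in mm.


A stool. The seat height is 413 mm.

A 345×272×31 slab at z = 382 on four corner cylinders — a stool. The seat top is 382 + 31 = 413 mm.


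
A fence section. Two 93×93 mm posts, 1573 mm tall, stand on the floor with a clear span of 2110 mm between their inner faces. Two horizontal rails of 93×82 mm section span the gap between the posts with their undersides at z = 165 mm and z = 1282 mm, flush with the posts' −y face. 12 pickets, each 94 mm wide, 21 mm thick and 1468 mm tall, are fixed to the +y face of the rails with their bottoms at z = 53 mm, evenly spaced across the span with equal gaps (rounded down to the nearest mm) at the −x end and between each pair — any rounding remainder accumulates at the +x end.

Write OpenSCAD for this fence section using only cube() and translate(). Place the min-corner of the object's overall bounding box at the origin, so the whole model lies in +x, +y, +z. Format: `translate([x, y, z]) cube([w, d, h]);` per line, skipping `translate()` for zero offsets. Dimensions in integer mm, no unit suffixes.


cube([93, 93, 1573]);
translate([2203, 0, 0]) cube([93, 93, 1573]);
translate([93, 0, 165]) cube([2110, 93, 82]);
translate([93, 0, 1282]) cube([2110, 93, 82]);
translate([168, 93, 53]) cube([94, 21, 1468]);
translate([337, 93, 53]) cube([94, 21, 1468]);
translate([506, 93, 53]) cube([94, 21, 1468]);
translate([675, 93, 53]) cube([94, 21, 1468]);
translate([844, 93, 53]) cube([94, 21, 1468]);
translate([1013, 93, 53]) cube([94, 21, 1468]);
translate([1182, 93, 53]) cube([94, 21, 1468]);
translate([1351, 93, 53]) cube([94, 21, 1468]);
translate([1520, 93, 53]) cube([94, 21, 1468]);
translate([1689, 93, 53]) cube([94, 21, 1468]);
translate([1858, 93, 53]) cube([94, 21, 1468]);
translate([2027, 93, 53]) cube([94, 21, 1468]);


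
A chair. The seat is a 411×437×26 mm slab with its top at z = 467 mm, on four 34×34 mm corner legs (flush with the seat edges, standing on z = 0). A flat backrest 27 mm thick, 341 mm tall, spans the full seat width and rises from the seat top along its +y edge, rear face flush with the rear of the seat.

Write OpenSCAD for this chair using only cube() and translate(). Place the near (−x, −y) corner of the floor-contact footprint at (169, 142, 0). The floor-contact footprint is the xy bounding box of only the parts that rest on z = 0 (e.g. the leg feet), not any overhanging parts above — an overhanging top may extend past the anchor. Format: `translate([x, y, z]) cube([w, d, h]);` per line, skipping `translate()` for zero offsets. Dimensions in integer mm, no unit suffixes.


translate([169, 142, 441]) cube([411, 437, 26]);
translate([169, 142, 0]) cube([34, 34, 441]);
translate([546, 142, 0]) cube([34, 34, 441]);
translate([169, 545, 0]) cube([34, 34, 441]);
translate([546, 545, 0]) cube([34, 34, 441]);
translate([169, 552, 467]) cube([411, 27, 341]);


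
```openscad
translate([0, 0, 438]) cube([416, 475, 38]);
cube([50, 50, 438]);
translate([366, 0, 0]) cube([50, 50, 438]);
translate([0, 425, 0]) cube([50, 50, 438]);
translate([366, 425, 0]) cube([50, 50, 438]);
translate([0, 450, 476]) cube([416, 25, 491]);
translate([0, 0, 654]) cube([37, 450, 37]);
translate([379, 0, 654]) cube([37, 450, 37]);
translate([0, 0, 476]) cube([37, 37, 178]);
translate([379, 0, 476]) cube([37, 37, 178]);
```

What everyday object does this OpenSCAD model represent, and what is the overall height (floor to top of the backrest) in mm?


A chair. The overall height is 967 mm.

A slab on four corner posts with a tall panel at the back — a chair. The seat slab sits at z = 438 with thickness 38, and the 491 mm backrest starts at the seat top, so the overall height is 438 + 38 + 491 = 967 mm.


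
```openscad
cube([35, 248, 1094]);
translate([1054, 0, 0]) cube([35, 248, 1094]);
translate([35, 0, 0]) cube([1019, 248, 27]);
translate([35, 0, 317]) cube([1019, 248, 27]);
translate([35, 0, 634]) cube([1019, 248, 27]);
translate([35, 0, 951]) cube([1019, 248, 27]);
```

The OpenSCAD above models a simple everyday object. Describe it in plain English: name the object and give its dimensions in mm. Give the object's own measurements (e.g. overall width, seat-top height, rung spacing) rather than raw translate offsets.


An open bookshelf. Two side panels, each 35 mm thick, 248 mm deep and 1094 mm tall, stand 1089 mm apart (outside-to-outside). Between them sit 4 shelves, each 27 mm thick and 248 mm deep, spanning the full gap between the sides. The bottom shelf rests on the floor (its underside at z = 0) and the clear gap between one shelf's top and the next shelf's underside is 290 mm.


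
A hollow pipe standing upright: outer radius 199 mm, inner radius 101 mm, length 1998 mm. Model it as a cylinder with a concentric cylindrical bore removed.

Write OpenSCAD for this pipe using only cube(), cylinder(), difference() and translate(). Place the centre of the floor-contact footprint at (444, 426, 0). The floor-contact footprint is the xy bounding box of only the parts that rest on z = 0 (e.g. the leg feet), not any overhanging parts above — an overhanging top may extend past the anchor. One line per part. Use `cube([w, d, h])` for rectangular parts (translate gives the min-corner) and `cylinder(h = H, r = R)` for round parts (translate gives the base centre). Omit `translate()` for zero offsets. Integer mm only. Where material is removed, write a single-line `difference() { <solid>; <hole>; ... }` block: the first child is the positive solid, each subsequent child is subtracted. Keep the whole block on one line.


difference() { translate([444, 426, 0]) cylinder(h = 1998, r = 199); translate([444, 426, 0]) cylinder(h = 1998, r = 101); }


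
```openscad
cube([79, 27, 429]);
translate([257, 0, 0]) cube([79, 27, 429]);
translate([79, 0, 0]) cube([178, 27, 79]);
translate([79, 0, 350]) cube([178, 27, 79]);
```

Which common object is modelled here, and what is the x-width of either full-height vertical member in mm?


A picture frame. The border width is 79 mm.

Four thin pieces enclosing a rectangular opening — a picture frame. The two full-height stiles are 429 mm tall; the top rail sits at z = 350 and is 79 mm tall, so the border above the opening is 429 − 350 = 79 mm, matching the stile x-width.


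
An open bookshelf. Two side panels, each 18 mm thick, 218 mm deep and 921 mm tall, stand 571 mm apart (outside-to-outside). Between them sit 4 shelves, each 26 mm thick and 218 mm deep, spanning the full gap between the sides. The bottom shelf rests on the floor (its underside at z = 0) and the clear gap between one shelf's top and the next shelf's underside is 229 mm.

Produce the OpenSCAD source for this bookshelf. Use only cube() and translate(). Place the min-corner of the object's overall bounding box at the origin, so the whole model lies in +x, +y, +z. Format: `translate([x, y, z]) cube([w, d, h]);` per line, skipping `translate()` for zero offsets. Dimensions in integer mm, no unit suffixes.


cube([18, 218, 921]);
translate([553, 0, 0]) cube([18, 218, 921]);
translate([18, 0, 0]) cube([535, 218, 26]);
translate([18, 0, 255]) cube([535, 218, 26]);
translate([18, 0, 510]) cube([535, 218, 26]);
translate([18, 0, 765]) cube([535, 218, 26]);


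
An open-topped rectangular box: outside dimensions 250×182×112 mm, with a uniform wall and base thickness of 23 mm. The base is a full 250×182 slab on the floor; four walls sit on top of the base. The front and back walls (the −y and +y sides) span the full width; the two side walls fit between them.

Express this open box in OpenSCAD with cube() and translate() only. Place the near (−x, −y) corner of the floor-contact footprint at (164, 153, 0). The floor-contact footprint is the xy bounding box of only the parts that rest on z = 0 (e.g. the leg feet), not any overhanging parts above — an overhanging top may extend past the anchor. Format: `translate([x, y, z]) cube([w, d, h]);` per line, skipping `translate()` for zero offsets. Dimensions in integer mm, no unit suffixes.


translate([164, 153, 0]) cube([250, 182, 23]);
translate([164, 153, 23]) cube([250, 23, 89]);
translate([164, 312, 23]) cube([250, 23, 89]);
translate([164, 176, 23]) cube([23, 136, 89]);
translate([391, 176, 23]) cube([23, 136, 89]);


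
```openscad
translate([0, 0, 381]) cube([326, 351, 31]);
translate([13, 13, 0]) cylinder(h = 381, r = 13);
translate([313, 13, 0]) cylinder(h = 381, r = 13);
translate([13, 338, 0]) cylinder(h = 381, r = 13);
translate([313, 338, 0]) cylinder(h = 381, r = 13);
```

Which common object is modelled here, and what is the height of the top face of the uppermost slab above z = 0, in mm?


A stool. The seat height is 412 mm.

A 326×351×31 slab at z = 381 on four corner cylinders — a stool. The seat top is 381 + 31 = 412 mm.


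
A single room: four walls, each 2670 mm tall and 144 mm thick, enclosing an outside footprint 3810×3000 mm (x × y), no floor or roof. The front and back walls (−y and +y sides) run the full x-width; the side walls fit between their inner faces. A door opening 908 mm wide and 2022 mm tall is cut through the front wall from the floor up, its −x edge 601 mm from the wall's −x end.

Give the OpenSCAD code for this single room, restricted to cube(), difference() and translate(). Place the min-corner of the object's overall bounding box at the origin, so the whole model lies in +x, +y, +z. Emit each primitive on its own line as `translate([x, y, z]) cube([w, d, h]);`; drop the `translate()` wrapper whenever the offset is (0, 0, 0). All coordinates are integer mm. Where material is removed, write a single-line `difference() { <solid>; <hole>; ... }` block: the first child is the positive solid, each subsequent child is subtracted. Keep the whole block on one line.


difference() { cube([3810, 144, 2670]); translate([601, 0, 0]) cube([908, 144, 2022]); }
translate([0, 2856, 0]) cube([3810, 144, 2670]);
translate([0, 144, 0]) cube([144, 2712, 2670]);
translate([3666, 144, 0]) cube([144, 2712, 2670]);


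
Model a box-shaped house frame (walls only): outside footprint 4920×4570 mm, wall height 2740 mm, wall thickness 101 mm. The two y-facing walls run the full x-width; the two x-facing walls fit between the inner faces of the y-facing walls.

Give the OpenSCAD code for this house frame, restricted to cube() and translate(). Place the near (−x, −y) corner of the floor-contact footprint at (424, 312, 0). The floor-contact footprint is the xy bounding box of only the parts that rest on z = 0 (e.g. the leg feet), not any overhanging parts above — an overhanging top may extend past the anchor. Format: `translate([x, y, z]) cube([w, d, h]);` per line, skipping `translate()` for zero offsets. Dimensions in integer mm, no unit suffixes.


translate([424, 312, 0]) cube([4920, 101, 2740]);
translate([424, 4781, 0]) cube([4920, 101, 2740]);
translate([424, 413, 0]) cube([101, 4368, 2740]);
translate([5243, 413, 0]) cube([101, 4368, 2740]);


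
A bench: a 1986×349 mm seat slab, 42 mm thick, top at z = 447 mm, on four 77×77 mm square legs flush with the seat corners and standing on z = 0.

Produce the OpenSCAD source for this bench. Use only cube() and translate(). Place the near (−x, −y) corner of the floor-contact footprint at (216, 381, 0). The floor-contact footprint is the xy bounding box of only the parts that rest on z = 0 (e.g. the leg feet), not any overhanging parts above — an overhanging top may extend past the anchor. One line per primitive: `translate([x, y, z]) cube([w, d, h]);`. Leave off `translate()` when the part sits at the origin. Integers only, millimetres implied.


translate([216, 381, 405]) cube([1986, 349, 42]);
translate([216, 381, 0]) cube([77, 77, 405]);
translate([216, 653, 0]) cube([77, 77, 405]);
translate([2125, 381, 0]) cube([77, 77, 405]);
translate([2125, 653, 0]) cube([77, 77, 405]);


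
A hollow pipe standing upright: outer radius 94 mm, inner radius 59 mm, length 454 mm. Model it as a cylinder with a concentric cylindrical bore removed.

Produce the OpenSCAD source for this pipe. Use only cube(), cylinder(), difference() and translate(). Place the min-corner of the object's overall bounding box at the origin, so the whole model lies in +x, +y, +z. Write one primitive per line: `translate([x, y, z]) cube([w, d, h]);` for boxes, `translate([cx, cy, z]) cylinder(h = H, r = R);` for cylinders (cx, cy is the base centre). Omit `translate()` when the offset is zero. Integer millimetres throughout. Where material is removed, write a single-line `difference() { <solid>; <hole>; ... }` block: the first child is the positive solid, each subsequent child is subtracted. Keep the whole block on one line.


difference() { translate([94, 94, 0]) cylinder(h = 454, r = 94); translate([94, 94, 0]) cylinder(h = 454, r = 59); }


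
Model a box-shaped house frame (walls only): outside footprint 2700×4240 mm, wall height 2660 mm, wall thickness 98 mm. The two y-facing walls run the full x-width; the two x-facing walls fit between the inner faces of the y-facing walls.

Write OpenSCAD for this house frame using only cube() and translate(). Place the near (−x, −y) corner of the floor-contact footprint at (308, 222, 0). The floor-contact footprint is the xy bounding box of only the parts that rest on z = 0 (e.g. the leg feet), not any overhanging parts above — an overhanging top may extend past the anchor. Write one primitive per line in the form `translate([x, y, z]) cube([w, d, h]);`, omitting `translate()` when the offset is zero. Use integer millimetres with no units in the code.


translate([308, 222, 0]) cube([2700, 98, 2660]);
translate([308, 4364, 0]) cube([2700, 98, 2660]);
translate([308, 320, 0]) cube([98, 4044, 2660]);
translate([2910, 320, 0]) cube([98, 4044, 2660]);


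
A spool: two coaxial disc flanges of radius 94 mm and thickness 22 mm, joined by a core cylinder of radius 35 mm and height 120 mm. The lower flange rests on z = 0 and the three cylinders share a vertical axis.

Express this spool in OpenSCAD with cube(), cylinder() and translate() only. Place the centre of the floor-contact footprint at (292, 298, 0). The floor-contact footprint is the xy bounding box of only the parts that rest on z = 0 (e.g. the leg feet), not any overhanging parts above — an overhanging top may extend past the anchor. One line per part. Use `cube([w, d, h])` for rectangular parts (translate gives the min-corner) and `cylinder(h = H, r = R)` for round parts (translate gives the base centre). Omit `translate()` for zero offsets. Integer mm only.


translate([292, 298, 0]) cylinder(h = 22, r = 94);
translate([292, 298, 22]) cylinder(h = 120, r = 35);
translate([292, 298, 142]) cylinder(h = 22, r = 94);


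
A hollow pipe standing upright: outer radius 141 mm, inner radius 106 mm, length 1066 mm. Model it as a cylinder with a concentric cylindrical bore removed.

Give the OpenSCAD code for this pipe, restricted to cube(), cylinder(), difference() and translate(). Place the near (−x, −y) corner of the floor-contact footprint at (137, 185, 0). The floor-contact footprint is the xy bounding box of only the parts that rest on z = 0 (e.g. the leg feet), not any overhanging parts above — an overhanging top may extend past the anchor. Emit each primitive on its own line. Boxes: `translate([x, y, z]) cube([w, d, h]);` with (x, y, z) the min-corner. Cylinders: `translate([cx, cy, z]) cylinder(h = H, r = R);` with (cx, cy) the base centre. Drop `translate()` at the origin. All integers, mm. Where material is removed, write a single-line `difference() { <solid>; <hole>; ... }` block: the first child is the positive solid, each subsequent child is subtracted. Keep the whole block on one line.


difference() { translate([278, 326, 0]) cylinder(h = 1066, r = 141); translate([278, 326, 0]) cylinder(h = 1066, r = 106); }


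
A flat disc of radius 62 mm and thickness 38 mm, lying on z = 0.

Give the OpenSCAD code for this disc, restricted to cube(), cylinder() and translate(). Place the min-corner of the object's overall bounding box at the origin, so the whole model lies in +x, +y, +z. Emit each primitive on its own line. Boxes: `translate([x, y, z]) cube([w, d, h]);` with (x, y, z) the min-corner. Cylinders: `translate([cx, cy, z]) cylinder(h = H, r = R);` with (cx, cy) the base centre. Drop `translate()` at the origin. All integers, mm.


translate([62, 62, 0]) cylinder(h = 38, r = 62);


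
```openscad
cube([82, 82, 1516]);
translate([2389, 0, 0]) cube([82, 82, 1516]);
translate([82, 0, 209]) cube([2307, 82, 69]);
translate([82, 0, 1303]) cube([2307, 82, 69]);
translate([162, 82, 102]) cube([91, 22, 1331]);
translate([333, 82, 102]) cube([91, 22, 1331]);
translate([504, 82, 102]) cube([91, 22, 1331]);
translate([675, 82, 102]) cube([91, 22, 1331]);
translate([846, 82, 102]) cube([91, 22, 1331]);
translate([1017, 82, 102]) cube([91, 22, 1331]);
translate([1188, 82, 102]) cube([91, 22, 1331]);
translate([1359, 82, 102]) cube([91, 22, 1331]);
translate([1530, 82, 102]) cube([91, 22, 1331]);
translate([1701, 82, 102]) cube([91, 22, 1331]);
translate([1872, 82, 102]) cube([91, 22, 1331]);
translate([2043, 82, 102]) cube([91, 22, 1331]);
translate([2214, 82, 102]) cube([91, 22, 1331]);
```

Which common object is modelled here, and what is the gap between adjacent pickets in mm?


A fence section. The picket gap is 80 mm.

Two posts, two rails, 13 pickets — a fence section. Span 2307 mm holds 13 pickets of 91 mm with 14 equal gaps: ⌊(2307 − 13·91) / 14⌋ = 80 mm.


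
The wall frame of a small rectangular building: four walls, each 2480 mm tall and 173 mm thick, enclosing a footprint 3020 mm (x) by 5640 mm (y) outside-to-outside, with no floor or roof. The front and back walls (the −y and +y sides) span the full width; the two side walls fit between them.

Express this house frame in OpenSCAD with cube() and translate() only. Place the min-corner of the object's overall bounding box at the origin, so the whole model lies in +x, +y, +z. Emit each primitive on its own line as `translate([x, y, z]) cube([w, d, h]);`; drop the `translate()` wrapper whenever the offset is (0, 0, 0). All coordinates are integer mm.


cube([3020, 173, 2480]);
translate([0, 5467, 0]) cube([3020, 173, 2480]);
translate([0, 173, 0]) cube([173, 5294, 2480]);
translate([2847, 173, 0]) cube([173, 5294, 2480]);


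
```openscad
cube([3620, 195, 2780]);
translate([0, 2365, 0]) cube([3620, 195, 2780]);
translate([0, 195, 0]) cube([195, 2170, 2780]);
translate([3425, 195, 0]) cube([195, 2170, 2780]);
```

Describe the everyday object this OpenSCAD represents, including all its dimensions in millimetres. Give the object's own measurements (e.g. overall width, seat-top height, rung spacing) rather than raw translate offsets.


The wall frame of a small rectangular building: four walls, each 2780 mm tall and 195 mm thick, enclosing a footprint 3620 mm (x) by 2560 mm (y) outside-to-outside, with no floor or roof. The front and back walls (the −y and +y sides) span the full width; the two side walls fit between them.


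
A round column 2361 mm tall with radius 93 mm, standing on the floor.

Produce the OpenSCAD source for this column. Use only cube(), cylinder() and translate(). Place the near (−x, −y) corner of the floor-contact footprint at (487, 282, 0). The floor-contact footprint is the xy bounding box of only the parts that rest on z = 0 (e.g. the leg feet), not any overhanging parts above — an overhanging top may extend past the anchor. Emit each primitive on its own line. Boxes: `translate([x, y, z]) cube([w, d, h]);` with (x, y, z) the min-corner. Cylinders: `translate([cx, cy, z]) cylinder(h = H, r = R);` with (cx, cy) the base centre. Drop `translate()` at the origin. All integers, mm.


translate([580, 375, 0]) cylinder(h = 2361, r = 93);


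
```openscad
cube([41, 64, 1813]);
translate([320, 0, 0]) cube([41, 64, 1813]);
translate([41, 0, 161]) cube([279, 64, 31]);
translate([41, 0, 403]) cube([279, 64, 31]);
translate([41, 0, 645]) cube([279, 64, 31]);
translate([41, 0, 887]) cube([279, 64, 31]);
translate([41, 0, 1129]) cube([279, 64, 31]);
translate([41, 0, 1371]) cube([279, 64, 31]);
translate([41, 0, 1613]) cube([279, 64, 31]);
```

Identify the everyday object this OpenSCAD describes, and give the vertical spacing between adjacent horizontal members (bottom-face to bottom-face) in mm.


A ladder. The rung spacing is 242 mm.

Two tall 41×64 posts with 7 short bars between them — a ladder. Adjacent rungs sit at z = 161 and z = 403, so the spacing is 403 − 161 = 242 mm.


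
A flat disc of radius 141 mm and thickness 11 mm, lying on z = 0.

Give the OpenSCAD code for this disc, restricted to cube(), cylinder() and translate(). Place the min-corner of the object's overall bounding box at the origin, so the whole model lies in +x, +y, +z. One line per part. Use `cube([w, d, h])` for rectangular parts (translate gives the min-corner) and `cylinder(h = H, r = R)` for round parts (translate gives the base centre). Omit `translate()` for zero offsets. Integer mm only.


translate([141, 141, 0]) cylinder(h = 11, r = 141);


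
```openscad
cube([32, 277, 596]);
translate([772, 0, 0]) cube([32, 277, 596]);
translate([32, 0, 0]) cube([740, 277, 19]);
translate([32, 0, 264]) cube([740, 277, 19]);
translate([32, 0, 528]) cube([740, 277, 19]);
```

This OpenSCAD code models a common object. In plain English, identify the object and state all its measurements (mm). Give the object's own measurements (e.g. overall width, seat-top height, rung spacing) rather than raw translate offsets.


An open bookshelf. Two side panels, each 32 mm thick, 277 mm deep and 596 mm tall, stand 804 mm apart (outside-to-outside). Between them sit 3 shelves, each 19 mm thick and 277 mm deep, spanning the full gap between the sides. The bottom shelf rests on the floor (its underside at z = 0) and the clear gap between one shelf's top and the next shelf's underside is 245 mm.


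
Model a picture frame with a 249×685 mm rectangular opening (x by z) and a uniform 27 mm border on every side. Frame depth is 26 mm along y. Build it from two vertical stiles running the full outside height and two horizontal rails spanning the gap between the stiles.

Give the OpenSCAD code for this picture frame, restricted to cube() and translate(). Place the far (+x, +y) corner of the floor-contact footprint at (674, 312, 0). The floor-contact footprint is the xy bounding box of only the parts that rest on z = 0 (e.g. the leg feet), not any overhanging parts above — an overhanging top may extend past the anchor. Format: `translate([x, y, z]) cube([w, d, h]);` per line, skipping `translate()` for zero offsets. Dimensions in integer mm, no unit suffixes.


translate([371, 286, 0]) cube([27, 26, 739]);
translate([647, 286, 0]) cube([27, 26, 739]);
translate([398, 286, 0]) cube([249, 26, 27]);
translate([398, 286, 712]) cube([249, 26, 27]);


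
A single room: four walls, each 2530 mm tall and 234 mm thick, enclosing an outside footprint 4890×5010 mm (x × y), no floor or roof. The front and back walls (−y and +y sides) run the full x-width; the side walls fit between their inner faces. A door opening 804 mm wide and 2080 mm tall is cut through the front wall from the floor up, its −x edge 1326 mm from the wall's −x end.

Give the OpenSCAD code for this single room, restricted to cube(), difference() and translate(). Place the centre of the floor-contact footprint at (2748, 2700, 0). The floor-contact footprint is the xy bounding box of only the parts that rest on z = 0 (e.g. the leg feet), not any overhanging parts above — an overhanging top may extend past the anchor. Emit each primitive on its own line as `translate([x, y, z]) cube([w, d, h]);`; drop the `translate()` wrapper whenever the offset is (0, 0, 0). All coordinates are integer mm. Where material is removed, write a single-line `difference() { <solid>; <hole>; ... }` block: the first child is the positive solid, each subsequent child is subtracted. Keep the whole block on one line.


difference() { translate([303, 195, 0]) cube([4890, 234, 2530]); translate([1629, 195, 0]) cube([804, 234, 2080]); }
translate([303, 4971, 0]) cube([4890, 234, 2530]);
translate([303, 429, 0]) cube([234, 4542, 2530]);
translate([4959, 429, 0]) cube([234, 4542, 2530]);


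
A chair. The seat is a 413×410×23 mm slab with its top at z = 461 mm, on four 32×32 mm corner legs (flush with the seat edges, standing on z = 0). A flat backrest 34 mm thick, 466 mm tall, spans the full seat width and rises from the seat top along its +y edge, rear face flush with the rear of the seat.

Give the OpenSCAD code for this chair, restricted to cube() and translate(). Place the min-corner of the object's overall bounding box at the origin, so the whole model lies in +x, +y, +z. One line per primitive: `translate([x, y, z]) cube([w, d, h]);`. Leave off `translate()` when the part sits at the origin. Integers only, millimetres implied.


translate([0, 0, 438]) cube([413, 410, 23]);
cube([32, 32, 438]);
translate([381, 0, 0]) cube([32, 32, 438]);
translate([0, 378, 0]) cube([32, 32, 438]);
translate([381, 378, 0]) cube([32, 32, 438]);
translate([0, 376, 461]) cube([413, 34, 466]);


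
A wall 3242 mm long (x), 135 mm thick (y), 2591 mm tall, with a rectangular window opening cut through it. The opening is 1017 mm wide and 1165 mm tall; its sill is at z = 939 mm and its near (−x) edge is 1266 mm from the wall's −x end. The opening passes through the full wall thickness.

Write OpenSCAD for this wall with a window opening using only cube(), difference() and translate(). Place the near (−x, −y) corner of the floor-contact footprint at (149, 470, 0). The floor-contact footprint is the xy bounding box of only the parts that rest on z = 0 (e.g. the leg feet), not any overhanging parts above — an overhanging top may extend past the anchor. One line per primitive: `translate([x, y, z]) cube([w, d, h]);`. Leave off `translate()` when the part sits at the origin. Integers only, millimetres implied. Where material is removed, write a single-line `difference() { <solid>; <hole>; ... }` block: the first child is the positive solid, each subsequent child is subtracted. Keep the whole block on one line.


difference() { translate([149, 470, 0]) cube([3242, 135, 2591]); translate([1415, 470, 939]) cube([1017, 135, 1165]); }


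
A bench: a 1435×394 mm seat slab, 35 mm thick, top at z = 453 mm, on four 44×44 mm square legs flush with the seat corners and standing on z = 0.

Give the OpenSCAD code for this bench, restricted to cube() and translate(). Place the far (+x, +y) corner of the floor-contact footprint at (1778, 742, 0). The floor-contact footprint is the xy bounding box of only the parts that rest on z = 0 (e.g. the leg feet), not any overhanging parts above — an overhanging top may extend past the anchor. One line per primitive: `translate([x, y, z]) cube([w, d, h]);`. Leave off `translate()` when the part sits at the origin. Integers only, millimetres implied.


// leg_h = 453 − 35 = 418
translate([343, 348, 418]) cube([1435, 394, 35]);
translate([343, 348, 0]) cube([44, 44, 418]);
translate([343, 698, 0]) cube([44, 44, 418]);
translate([1734, 348, 0]) cube([44, 44, 418]);
translate([1734, 698, 0]) cube([44, 44, 418]);


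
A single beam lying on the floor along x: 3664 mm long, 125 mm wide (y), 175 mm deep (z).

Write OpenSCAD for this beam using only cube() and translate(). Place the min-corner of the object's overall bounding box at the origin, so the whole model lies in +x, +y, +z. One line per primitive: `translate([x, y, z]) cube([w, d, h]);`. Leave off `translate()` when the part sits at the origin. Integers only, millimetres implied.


cube([3664, 125, 175]);


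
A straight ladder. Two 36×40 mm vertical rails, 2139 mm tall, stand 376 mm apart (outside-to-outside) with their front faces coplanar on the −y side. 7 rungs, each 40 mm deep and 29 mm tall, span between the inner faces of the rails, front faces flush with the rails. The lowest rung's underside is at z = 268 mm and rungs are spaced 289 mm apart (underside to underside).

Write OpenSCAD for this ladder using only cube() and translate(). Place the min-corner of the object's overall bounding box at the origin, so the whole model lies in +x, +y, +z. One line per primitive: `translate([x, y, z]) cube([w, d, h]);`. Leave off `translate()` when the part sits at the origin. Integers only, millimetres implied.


cube([36, 40, 2139]);
translate([340, 0, 0]) cube([36, 40, 2139]);
translate([36, 0, 268]) cube([304, 40, 29]);
translate([36, 0, 557]) cube([304, 40, 29]);
translate([36, 0, 846]) cube([304, 40, 29]);
translate([36, 0, 1135]) cube([304, 40, 29]);
translate([36, 0, 1424]) cube([304, 40, 29]);
translate([36, 0, 1713]) cube([304, 40, 29]);
translate([36, 0, 2002]) cube([304, 40, 29]);


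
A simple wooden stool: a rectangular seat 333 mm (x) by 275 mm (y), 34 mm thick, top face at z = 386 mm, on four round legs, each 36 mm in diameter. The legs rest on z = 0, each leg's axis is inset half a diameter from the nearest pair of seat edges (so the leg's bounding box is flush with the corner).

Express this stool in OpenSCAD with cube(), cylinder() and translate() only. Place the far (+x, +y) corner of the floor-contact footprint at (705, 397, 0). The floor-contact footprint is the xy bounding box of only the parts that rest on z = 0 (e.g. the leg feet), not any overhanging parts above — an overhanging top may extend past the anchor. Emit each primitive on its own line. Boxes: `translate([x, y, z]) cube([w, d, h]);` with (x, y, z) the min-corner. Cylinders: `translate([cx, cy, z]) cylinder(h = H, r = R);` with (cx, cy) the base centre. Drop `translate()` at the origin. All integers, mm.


translate([372, 122, 352]) cube([333, 275, 34]);
translate([390, 140, 0]) cylinder(h = 352, r = 18);
translate([687, 140, 0]) cylinder(h = 352, r = 18);
translate([390, 379, 0]) cylinder(h = 352, r = 18);
translate([687, 379, 0]) cylinder(h = 352, r = 18);


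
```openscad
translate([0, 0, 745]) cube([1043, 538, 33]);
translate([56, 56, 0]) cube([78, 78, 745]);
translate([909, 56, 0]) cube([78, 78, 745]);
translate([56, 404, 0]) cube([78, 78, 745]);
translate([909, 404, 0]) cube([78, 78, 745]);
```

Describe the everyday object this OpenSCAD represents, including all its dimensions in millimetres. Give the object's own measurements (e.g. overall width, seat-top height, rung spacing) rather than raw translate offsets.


A table: top 1043 mm (x) × 538 mm (y), 33 mm thick, upper face at z = 778 mm, on four 78×78 mm square legs, each inset 56 mm from the nearest pair of top edges from z = 0 to the bottom of the top.


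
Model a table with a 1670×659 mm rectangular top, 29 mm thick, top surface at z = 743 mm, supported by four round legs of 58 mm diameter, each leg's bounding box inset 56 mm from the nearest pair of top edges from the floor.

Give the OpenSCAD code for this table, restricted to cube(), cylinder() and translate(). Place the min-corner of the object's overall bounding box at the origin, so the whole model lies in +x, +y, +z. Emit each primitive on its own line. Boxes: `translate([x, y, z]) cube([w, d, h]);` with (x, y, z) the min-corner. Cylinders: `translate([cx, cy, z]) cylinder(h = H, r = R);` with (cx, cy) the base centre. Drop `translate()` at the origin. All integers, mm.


translate([0, 0, 714]) cube([1670, 659, 29]);
translate([85, 85, 0]) cylinder(h = 714, r = 29);
translate([1585, 85, 0]) cylinder(h = 714, r = 29);
translate([85, 574, 0]) cylinder(h = 714, r = 29);
translate([1585, 574, 0]) cylinder(h = 714, r = 29);


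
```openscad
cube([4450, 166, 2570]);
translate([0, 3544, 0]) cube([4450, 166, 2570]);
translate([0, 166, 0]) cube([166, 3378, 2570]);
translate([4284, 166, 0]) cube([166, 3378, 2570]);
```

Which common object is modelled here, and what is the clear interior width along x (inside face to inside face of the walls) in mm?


A house (or room) frame. The interior width is 4118 mm.

Four 2570 mm walls enclosing a rectangle with no floor or roof — a room or house frame. Outside width is 4450 mm and wall thickness is 166 mm, so the interior width is 4450 − 2 × 166 = 4118 mm.


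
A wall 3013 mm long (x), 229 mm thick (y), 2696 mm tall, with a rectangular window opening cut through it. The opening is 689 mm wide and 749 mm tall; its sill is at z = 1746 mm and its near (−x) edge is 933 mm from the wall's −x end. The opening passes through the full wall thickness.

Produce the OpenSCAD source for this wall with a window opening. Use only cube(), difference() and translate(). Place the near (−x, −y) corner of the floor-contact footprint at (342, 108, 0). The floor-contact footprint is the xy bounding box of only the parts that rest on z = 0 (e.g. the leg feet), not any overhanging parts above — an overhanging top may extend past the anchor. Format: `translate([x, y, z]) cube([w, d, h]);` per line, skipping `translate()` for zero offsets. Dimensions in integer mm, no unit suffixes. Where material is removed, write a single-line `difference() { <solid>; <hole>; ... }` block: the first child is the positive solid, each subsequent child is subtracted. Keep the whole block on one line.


difference() { translate([342, 108, 0]) cube([3013, 229, 2696]); translate([1275, 108, 1746]) cube([689, 229, 749]); }
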